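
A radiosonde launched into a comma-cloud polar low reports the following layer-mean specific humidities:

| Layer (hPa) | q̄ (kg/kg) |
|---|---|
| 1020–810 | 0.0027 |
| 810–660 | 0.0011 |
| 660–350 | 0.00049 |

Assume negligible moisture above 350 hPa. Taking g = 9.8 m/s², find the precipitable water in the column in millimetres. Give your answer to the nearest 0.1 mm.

PW ≈ 9.0 mm

Precipitable water is the column-integrated vapour mass per unit area: PW = (1/g) Σ q̄ Δp, with q in kg/kg and Δp in Pa (1 kg/m² of water = 1 mm).
Layer 1020–810 hPa: Δp = 210 hPa = 21000 Pa, q̄ = 0.0027 kg/kg → 0.0027 × 21000 / 9.8 = 5.79 mm
Layer 810–660 hPa: Δp = 150 hPa = 15000 Pa, q̄ = 0.0011 kg/kg → 0.0011 × 15000 / 9.8 = 1.68 mm
Layer 660–350 hPa: Δp = 310 hPa = 31000 Pa, q̄ = 0.00049 kg/kg → 0.00049 × 31000 / 9.8 = 1.55 mm
PW = 5.79 + 1.68 + 1.55 = 9.02 ≈ 9.0 mm.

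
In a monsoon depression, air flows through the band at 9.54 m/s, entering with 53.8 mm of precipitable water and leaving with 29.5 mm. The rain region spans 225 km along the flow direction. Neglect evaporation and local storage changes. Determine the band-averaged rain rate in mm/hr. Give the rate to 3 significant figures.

Column moisture flux per unit crosswind length is F = V × PW.
Inflow: F_in = 9.54 × 53.8 = 513.252 mm·m/s
Outflow: F_out = 9.54 × 29.5 = 281.43 mm·m/s
Steady-state rate R = (F_in − F_out)/L = (513.252 − 281.43) / 225000 m = 1.030e-03 mm/s.
R = 1.030e-03 × 3600 = 3.71 mm/hr.

R ≈ 3.71 mm/hr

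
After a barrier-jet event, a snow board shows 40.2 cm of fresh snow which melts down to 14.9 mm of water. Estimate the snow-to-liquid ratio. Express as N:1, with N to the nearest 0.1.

Ratio = snow depth / SWE = 402 mm / 14.9 mm = 27.0, i.e. 27.0:1.

ratio ≈ 27.0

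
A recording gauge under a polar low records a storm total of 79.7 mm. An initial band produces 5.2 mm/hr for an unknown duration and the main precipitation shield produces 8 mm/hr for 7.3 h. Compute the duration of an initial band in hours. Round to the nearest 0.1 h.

duration ≈ 4.1 h

Known phases: 8 × 7.3 = 58.4 mm.
Remaining depth = 79.7 − 58.4 = 21.3 mm.
Duration = 21.3 / 5.2 = 4.1 h.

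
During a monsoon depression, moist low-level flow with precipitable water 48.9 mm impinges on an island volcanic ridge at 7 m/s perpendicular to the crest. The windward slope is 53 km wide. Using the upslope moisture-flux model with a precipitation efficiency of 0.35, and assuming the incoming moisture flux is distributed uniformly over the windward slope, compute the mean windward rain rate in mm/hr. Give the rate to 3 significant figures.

Incoming column moisture flux per unit ridge length: F = V × PW = 7 × 48.9 = 342.3 mm·m/s.
Spread over the 53 km slope with efficiency ε = 0.35: R = ε·F/W = 0.35 × 342.3 / 53000 m = 2.260e-03 mm/s.
R = 2.260e-03 × 3600 = 8.14 mm/hr.

R ≈ 8.14 mm/hr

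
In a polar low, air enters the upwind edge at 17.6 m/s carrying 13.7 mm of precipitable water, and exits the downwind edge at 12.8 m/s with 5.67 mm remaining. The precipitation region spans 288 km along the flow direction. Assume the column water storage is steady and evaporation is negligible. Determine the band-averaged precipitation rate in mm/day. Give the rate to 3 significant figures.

Column moisture flux per unit crosswind length is F = V × PW.
Inflow: F_in = 17.6 × 13.7 = 241.12 mm·m/s
Outflow: F_out = 12.8 × 5.67 = 72.576 mm·m/s
Steady-state rate R = (F_in − F_out)/L = (241.12 − 72.576) / 288000 m = 5.852e-04 mm/s.
R = 5.852e-04 × 3600 × 24 = 50.6 mm/day.

R ≈ 50.6 mm/day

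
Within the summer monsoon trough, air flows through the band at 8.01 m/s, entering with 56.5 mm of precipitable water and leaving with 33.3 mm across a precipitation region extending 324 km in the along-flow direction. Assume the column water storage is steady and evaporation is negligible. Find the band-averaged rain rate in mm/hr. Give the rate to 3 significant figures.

Column moisture flux per unit crosswind length is F = V × PW.
Inflow: F_in = 8.01 × 56.5 = 452.565 mm·m/s
Outflow: F_out = 8.01 × 33.3 = 266.733 mm·m/s
Steady-state rate R = (F_in − F_out)/L = (452.565 − 266.733) / 324000 m = 5.736e-04 mm/s.
R = 5.736e-04 × 3600 = 2.06 mm/hr.

R ≈ 2.06 mm/hr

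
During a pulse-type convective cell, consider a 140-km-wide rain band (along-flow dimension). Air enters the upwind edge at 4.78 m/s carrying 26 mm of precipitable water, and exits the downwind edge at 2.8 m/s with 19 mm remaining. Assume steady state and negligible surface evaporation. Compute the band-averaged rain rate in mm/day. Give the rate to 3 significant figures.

Column moisture flux per unit crosswind length is F = V × PW.
Inflow: F_in = 4.78 × 26 = 124.28 mm·m/s
Outflow: F_out = 2.8 × 19 = 53.2 mm·m/s
Steady-state rate R = (F_in − F_out)/L = (124.28 − 53.2) / 140000 m = 5.077e-04 mm/s.
R = 5.077e-04 × 3600 × 24 = 43.9 mm/day.

R ≈ 43.9 mm/day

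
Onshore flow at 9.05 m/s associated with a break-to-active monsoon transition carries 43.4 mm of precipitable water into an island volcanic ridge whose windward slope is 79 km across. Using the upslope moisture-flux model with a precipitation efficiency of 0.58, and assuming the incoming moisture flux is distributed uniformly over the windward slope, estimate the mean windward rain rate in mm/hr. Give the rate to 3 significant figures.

Incoming column moisture flux per unit ridge length: F = V × PW = 9.05 × 43.4 = 392.77 mm·m/s.
Spread over the 79 km slope with efficiency ε = 0.58: R = ε·F/W = 0.58 × 392.77 / 79000 m = 2.884e-03 mm/s.
R = 2.884e-03 × 3600 = 10.4 mm/hr.

R ≈ 10.4 mm/hr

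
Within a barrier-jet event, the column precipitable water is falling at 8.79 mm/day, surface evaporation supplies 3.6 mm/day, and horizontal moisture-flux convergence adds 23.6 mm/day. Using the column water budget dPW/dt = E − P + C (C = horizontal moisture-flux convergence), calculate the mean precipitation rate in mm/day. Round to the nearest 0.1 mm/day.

P ≈ 36.0 mm/day

dPW/dt = -8.79 mm/day.
P = E + C − dPW/dt = 3.6 + (23.6) − (-8.79) = 36.0 mm/day.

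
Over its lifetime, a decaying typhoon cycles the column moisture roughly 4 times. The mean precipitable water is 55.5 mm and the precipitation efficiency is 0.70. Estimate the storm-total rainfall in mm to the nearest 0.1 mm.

Each cycle deposits ε × PW = 0.70 × 55.5 = 38.85 mm.
Over 4 cycles: 4 × 38.85 = 155.4 mm.

rainfall ≈ 155.4 mm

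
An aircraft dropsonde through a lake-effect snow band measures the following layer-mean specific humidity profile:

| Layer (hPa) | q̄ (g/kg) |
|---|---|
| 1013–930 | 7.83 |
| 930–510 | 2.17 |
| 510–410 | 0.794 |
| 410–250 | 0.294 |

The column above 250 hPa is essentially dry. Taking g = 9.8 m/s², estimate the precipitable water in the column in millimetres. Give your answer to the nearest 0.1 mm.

Precipitable water is the column-integrated vapour mass per unit area: PW = (1/g) Σ q̄ Δp, with q in kg/kg and Δp in Pa (1 kg/m² of water = 1 mm).
Layer 1013–930 hPa: Δp = 83 hPa = 8300 Pa, q̄ = 0.00783 kg/kg → 0.00783 × 8300 / 9.8 = 6.63 mm
Layer 930–510 hPa: Δp = 420 hPa = 42000 Pa, q̄ = 0.00217 kg/kg → 0.00217 × 42000 / 9.8 = 9.30 mm
Layer 510–410 hPa: Δp = 100 hPa = 10000 Pa, q̄ = 0.000794 kg/kg → 0.000794 × 10000 / 9.8 = 0.81 mm
Layer 410–250 hPa: Δp = 160 hPa = 16000 Pa, q̄ = 0.000294 kg/kg → 0.000294 × 16000 / 9.8 = 0.48 mm
PW = 6.63 + 9.30 + 0.81 + 0.48 = 17.22 ≈ 17.2 mm.

PW ≈ 17.2 mm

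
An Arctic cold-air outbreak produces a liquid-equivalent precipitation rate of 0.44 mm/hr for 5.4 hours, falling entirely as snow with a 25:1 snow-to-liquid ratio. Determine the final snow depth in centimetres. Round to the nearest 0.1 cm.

snow depth ≈ 5.9 cm

Liquid-equivalent depth = 0.44 × 5.4 = 2.376 mm.
Snow depth = 2.376 mm × 25 = 59.4 mm = 5.9 cm.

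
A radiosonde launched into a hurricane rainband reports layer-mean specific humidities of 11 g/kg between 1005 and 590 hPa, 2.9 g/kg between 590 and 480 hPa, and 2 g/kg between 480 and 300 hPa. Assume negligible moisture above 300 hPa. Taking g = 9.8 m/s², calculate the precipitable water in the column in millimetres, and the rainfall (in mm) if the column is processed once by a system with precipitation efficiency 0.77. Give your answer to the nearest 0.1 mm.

PW ≈ 53.5 mm; rainfall ≈ 41.2 mm

Precipitable water is the column-integrated vapour mass per unit area: PW = (1/g) Σ q̄ Δp, with q in kg/kg and Δp in Pa (1 kg/m² of water = 1 mm).
Layer 1005–590 hPa: Δp = 415 hPa = 41500 Pa, q̄ = 0.011 kg/kg → 0.011 × 41500 / 9.8 = 46.58 mm
Layer 590–480 hPa: Δp = 110 hPa = 11000 Pa, q̄ = 0.0029 kg/kg → 0.0029 × 11000 / 9.8 = 3.26 mm
Layer 480–300 hPa: Δp = 180 hPa = 18000 Pa, q̄ = 0.002 kg/kg → 0.002 × 18000 / 9.8 = 3.67 mm
PW = 46.58 + 3.26 + 3.67 = 53.51 ≈ 53.5 mm.
Rainfall = ε × PW = 0.77 × 53.5 = 41.2 mm.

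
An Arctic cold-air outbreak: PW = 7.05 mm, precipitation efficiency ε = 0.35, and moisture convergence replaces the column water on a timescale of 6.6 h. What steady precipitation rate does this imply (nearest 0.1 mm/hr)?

Each overturning extracts ε × PW = 0.35 × 7.05 = 2.4675 mm.
Rate = ε·PW / τ = 2.4675 / 6.6 h = 0.4 mm/hr.

R ≈ 0.4 mm/hr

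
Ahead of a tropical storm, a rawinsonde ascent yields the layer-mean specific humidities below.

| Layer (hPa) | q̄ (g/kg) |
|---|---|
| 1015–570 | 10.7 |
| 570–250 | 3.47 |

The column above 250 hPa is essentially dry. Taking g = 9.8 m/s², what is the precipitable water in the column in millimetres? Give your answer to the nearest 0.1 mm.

Precipitable water is the column-integrated vapour mass per unit area: PW = (1/g) Σ q̄ Δp, with q in kg/kg and Δp in Pa (1 kg/m² of water = 1 mm).
Layer 1015–570 hPa: Δp = 445 hPa = 44500 Pa, q̄ = 0.0107 kg/kg → 0.0107 × 44500 / 9.8 = 48.59 mm
Layer 570–250 hPa: Δp = 320 hPa = 32000 Pa, q̄ = 0.00347 kg/kg → 0.00347 × 32000 / 9.8 = 11.33 mm
PW = 48.59 + 11.33 = 59.92 ≈ 59.9 mm.

PW ≈ 59.9 mm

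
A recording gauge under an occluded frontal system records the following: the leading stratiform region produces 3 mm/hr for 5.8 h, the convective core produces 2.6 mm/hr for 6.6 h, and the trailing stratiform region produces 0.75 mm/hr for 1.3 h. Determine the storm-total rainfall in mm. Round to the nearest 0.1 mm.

total ≈ 35.5 mm

Total = Σ Rᵢ Δtᵢ = 3 × 5.8 + 2.6 × 6.6 + 0.75 × 1.3
      = 17.4 + 17.16 + 0.975 = 35.5 mm.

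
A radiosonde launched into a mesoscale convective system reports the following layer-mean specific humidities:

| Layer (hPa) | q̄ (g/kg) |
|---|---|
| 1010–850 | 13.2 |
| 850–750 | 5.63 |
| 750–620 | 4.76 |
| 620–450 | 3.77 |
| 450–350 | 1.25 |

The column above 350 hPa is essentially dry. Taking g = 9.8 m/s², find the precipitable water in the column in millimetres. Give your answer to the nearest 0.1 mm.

Precipitable water is the column-integrated vapour mass per unit area: PW = (1/g) Σ q̄ Δp, with q in kg/kg and Δp in Pa (1 kg/m² of water = 1 mm).
Layer 1010–850 hPa: Δp = 160 hPa = 16000 Pa, q̄ = 0.0132 kg/kg → 0.0132 × 16000 / 9.8 = 21.55 mm
Layer 850–750 hPa: Δp = 100 hPa = 10000 Pa, q̄ = 0.00563 kg/kg → 0.00563 × 10000 / 9.8 = 5.74 mm
Layer 750–620 hPa: Δp = 130 hPa = 13000 Pa, q̄ = 0.00476 kg/kg → 0.00476 × 13000 / 9.8 = 6.31 mm
Layer 620–450 hPa: Δp = 170 hPa = 17000 Pa, q̄ = 0.00377 kg/kg → 0.00377 × 17000 / 9.8 = 6.54 mm
Layer 450–350 hPa: Δp = 100 hPa = 10000 Pa, q̄ = 0.00125 kg/kg → 0.00125 × 10000 / 9.8 = 1.28 mm
PW = 21.55 + 5.74 + 6.31 + 6.54 + 1.28 = 41.42 ≈ 41.4 mm.

PW ≈ 41.4 mm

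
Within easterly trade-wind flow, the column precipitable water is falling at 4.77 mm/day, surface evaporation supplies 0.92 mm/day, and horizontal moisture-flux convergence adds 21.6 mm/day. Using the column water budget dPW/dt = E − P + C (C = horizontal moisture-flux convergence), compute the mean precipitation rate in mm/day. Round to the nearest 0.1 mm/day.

P ≈ 27.3 mm/day

dPW/dt = -4.77 mm/day.
P = E + C − dPW/dt = 0.92 + (21.6) − (-4.77) = 27.3 mm/day.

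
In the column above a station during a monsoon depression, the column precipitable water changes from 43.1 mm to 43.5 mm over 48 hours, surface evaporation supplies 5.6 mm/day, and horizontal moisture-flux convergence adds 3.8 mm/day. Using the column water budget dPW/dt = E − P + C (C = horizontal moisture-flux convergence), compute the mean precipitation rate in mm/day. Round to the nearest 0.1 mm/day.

P ≈ 9.2 mm/day

dPW/dt = (43.5 − 43.1) mm / (48/24 day) = +0.200 mm/day.
P = E + C − dPW/dt = 5.6 + (3.8) − (+0.200) = 9.2 mm/day.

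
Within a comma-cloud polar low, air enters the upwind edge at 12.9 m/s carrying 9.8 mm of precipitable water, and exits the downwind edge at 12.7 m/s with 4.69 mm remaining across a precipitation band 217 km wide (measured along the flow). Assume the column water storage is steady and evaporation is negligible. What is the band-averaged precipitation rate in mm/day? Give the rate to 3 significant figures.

Column moisture flux per unit crosswind length is F = V × PW.
Inflow: F_in = 12.9 × 9.8 = 126.42 mm·m/s
Outflow: F_out = 12.7 × 4.69 = 59.563 mm·m/s
Steady-state rate R = (F_in − F_out)/L = (126.42 − 59.563) / 217000 m = 3.081e-04 mm/s.
R = 3.081e-04 × 3600 × 24 = 26.6 mm/day.

R ≈ 26.6 mm/day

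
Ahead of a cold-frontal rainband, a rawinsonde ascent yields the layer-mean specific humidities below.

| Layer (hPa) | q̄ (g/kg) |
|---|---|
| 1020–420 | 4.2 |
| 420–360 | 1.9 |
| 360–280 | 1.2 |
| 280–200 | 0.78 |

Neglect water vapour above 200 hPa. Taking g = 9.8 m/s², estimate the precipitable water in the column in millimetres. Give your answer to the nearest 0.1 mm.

Precipitable water is the column-integrated vapour mass per unit area: PW = (1/g) Σ q̄ Δp, with q in kg/kg and Δp in Pa (1 kg/m² of water = 1 mm).
Layer 1020–420 hPa: Δp = 600 hPa = 60000 Pa, q̄ = 0.0042 kg/kg → 0.0042 × 60000 / 9.8 = 25.71 mm
Layer 420–360 hPa: Δp = 60 hPa = 6000 Pa, q̄ = 0.0019 kg/kg → 0.0019 × 6000 / 9.8 = 1.16 mm
Layer 360–280 hPa: Δp = 80 hPa = 8000 Pa, q̄ = 0.0012 kg/kg → 0.0012 × 8000 / 9.8 = 0.98 mm
Layer 280–200 hPa: Δp = 80 hPa = 8000 Pa, q̄ = 0.00078 kg/kg → 0.00078 × 8000 / 9.8 = 0.64 mm
PW = 25.71 + 1.16 + 0.98 + 0.64 = 28.49 ≈ 28.5 mm.

PW ≈ 28.5 mm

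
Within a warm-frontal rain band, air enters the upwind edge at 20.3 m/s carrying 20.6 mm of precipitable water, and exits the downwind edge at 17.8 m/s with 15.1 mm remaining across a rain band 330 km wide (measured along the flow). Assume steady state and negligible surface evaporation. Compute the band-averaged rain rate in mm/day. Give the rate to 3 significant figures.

Column moisture flux per unit crosswind length is F = V × PW.
Inflow: F_in = 20.3 × 20.6 = 418.18 mm·m/s
Outflow: F_out = 17.8 × 15.1 = 268.78 mm·m/s
Steady-state rate R = (F_in − F_out)/L = (418.18 − 268.78) / 330000 m = 4.527e-04 mm/s.
R = 4.527e-04 × 3600 × 24 = 39.1 mm/day.

R ≈ 39.1 mm/day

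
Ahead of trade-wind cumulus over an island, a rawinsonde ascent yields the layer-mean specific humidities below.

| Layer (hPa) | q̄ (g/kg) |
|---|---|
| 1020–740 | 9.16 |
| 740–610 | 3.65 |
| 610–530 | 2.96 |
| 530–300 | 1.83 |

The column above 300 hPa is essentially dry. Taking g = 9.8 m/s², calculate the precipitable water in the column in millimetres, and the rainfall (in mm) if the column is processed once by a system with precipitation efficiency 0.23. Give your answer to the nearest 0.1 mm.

Precipitable water is the column-integrated vapour mass per unit area: PW = (1/g) Σ q̄ Δp, with q in kg/kg and Δp in Pa (1 kg/m² of water = 1 mm).
Layer 1020–740 hPa: Δp = 280 hPa = 28000 Pa, q̄ = 0.00916 kg/kg → 0.00916 × 28000 / 9.8 = 26.17 mm
Layer 740–610 hPa: Δp = 130 hPa = 13000 Pa, q̄ = 0.00365 kg/kg → 0.00365 × 13000 / 9.8 = 4.84 mm
Layer 610–530 hPa: Δp = 80 hPa = 8000 Pa, q̄ = 0.00296 kg/kg → 0.00296 × 8000 / 9.8 = 2.42 mm
Layer 530–300 hPa: Δp = 230 hPa = 23000 Pa, q̄ = 0.00183 kg/kg → 0.00183 × 23000 / 9.8 = 4.29 mm
PW = 26.17 + 4.84 + 2.42 + 4.29 = 37.72 ≈ 37.7 mm.
Rainfall = ε × PW = 0.23 × 37.7 = 8.7 mm.

PW ≈ 37.7 mm; rainfall ≈ 8.7 mm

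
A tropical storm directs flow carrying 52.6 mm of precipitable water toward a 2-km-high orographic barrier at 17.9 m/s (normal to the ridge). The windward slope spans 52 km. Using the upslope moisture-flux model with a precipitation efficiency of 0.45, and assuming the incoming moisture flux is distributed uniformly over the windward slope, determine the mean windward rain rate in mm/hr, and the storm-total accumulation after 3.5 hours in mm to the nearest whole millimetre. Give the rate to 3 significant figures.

Incoming column moisture flux per unit ridge length: F = V × PW = 17.9 × 52.6 = 941.54 mm·m/s.
Spread over the 52 km slope with efficiency ε = 0.45: R = ε·F/W = 0.45 × 941.54 / 52000 m = 8.148e-03 mm/s.
R = 8.148e-03 × 3600 = 29.3 mm/hr.
Over 3.5 h: total = 29.3 × 3.5 = 102.55 ≈ 103 mm.

R ≈ 29.3 mm/hr; total ≈ 103 mm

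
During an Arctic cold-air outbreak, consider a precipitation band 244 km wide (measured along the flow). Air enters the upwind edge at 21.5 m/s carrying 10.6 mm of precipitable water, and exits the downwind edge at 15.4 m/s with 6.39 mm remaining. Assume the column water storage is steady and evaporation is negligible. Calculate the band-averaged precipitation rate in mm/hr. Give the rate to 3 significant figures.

Column moisture flux per unit crosswind length is F = V × PW.
Inflow: F_in = 21.5 × 10.6 = 227.9 mm·m/s
Outflow: F_out = 15.4 × 6.39 = 98.406 mm·m/s
Steady-state rate R = (F_in − F_out)/L = (227.9 − 98.406) / 244000 m = 5.307e-04 mm/s.
R = 5.307e-04 × 3600 = 1.91 mm/hr.

R ≈ 1.91 mm/hr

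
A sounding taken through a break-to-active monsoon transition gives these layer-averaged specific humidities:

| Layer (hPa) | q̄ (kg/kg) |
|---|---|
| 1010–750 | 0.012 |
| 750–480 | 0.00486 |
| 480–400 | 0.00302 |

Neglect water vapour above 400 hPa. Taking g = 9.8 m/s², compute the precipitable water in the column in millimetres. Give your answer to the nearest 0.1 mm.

PW ≈ 47.7 mm

Precipitable water is the column-integrated vapour mass per unit area: PW = (1/g) Σ q̄ Δp, with q in kg/kg and Δp in Pa (1 kg/m² of water = 1 mm).
Layer 1010–750 hPa: Δp = 260 hPa = 26000 Pa, q̄ = 0.012 kg/kg → 0.012 × 26000 / 9.8 = 31.84 mm
Layer 750–480 hPa: Δp = 270 hPa = 27000 Pa, q̄ = 0.00486 kg/kg → 0.00486 × 27000 / 9.8 = 13.39 mm
Layer 480–400 hPa: Δp = 80 hPa = 8000 Pa, q̄ = 0.00302 kg/kg → 0.00302 × 8000 / 9.8 = 2.47 mm
PW = 31.84 + 13.39 + 2.47 = 47.70 ≈ 47.7 mm.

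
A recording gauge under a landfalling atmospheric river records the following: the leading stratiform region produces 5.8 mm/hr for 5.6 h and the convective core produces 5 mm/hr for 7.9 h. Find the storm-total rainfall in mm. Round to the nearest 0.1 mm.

Total = Σ Rᵢ Δtᵢ = 5.8 × 5.6 + 5 × 7.9
      = 32.48 + 39.5 = 72.0 mm.

total ≈ 72.0 mm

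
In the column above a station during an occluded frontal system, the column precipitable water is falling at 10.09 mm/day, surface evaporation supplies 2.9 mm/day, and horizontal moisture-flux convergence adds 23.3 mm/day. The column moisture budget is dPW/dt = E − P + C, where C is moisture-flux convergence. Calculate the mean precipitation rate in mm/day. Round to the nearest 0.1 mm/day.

P ≈ 36.3 mm/day

dPW/dt = -10.09 mm/day.
P = E + C − dPW/dt = 2.9 + (23.3) − (-10.09) = 36.3 mm/day.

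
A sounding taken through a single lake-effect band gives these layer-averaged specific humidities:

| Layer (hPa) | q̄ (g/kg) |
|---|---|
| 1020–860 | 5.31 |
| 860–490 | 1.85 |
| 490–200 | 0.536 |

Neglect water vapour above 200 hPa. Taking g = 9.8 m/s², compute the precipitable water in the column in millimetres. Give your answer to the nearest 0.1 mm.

PW ≈ 17.2 mm

Precipitable water is the column-integrated vapour mass per unit area: PW = (1/g) Σ q̄ Δp, with q in kg/kg and Δp in Pa (1 kg/m² of water = 1 mm).
Layer 1020–860 hPa: Δp = 160 hPa = 16000 Pa, q̄ = 0.00531 kg/kg → 0.00531 × 16000 / 9.8 = 8.67 mm
Layer 860–490 hPa: Δp = 370 hPa = 37000 Pa, q̄ = 0.00185 kg/kg → 0.00185 × 37000 / 9.8 = 6.98 mm
Layer 490–200 hPa: Δp = 290 hPa = 29000 Pa, q̄ = 0.000536 kg/kg → 0.000536 × 29000 / 9.8 = 1.59 mm
PW = 8.67 + 6.98 + 1.59 = 17.24 ≈ 17.2 mm.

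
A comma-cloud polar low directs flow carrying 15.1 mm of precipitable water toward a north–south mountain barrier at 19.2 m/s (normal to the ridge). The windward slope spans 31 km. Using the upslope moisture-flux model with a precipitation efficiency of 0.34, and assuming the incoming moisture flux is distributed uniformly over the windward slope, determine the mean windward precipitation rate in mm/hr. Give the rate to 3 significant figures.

R ≈ 11.4 mm/hr

Incoming column moisture flux per unit ridge length: F = V × PW = 19.2 × 15.1 = 289.92 mm·m/s.
Spread over the 31 km slope with efficiency ε = 0.34: R = ε·F/W = 0.34 × 289.92 / 31000 m = 3.180e-03 mm/s.
R = 3.180e-03 × 3600 = 11.4 mm/hr.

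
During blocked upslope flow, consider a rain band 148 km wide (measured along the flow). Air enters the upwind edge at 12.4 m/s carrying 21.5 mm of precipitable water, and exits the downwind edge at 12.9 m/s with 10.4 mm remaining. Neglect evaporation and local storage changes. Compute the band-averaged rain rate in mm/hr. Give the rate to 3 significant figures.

R ≈ 3.22 mm/hr

Column moisture flux per unit crosswind length is F = V × PW.
Inflow: F_in = 12.4 × 21.5 = 266.6 mm·m/s
Outflow: F_out = 12.9 × 10.4 = 134.16 mm·m/s
Steady-state rate R = (F_in − F_out)/L = (266.6 − 134.16) / 148000 m = 8.949e-04 mm/s.
R = 8.949e-04 × 3600 = 3.22 mm/hr.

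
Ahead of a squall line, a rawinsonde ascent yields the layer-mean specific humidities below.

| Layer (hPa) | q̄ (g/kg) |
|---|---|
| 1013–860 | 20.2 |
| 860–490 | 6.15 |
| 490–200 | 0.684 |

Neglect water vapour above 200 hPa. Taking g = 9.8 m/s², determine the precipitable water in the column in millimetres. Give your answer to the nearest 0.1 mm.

PW ≈ 56.8 mm

Precipitable water is the column-integrated vapour mass per unit area: PW = (1/g) Σ q̄ Δp, with q in kg/kg and Δp in Pa (1 kg/m² of water = 1 mm).
Layer 1013–860 hPa: Δp = 153 hPa = 15300 Pa, q̄ = 0.0202 kg/kg → 0.0202 × 15300 / 9.8 = 31.54 mm
Layer 860–490 hPa: Δp = 370 hPa = 37000 Pa, q̄ = 0.00615 kg/kg → 0.00615 × 37000 / 9.8 = 23.22 mm
Layer 490–200 hPa: Δp = 290 hPa = 29000 Pa, q̄ = 0.000684 kg/kg → 0.000684 × 29000 / 9.8 = 2.02 mm
PW = 31.54 + 23.22 + 2.02 = 56.78 ≈ 56.8 mm.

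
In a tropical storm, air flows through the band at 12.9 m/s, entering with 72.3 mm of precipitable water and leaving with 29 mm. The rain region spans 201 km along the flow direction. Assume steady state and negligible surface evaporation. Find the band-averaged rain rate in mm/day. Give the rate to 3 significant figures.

Column moisture flux per unit crosswind length is F = V × PW.
Inflow: F_in = 12.9 × 72.3 = 932.67 mm·m/s
Outflow: F_out = 12.9 × 29 = 374.1 mm·m/s
Steady-state rate R = (F_in − F_out)/L = (932.67 − 374.1) / 201000 m = 2.779e-03 mm/s.
R = 2.779e-03 × 3600 × 24 = 240 mm/day.

R ≈ 240 mm/day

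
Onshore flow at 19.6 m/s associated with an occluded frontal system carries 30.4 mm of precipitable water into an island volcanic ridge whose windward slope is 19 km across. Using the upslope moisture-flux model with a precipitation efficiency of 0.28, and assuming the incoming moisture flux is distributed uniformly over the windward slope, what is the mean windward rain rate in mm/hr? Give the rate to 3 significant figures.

Incoming column moisture flux per unit ridge length: F = V × PW = 19.6 × 30.4 = 595.84 mm·m/s.
Spread over the 19 km slope with efficiency ε = 0.28: R = ε·F/W = 0.28 × 595.84 / 19000 m = 8.781e-03 mm/s.
R = 8.781e-03 × 3600 = 31.6 mm/hr.

R ≈ 31.6 mm/hr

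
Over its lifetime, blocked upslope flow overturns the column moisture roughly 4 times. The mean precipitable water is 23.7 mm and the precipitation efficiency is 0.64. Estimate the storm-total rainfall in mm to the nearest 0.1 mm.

Each cycle deposits ε × PW = 0.64 × 23.7 = 15.168 mm.
Over 4 cycles: 4 × 15.168 = 60.7 mm.

rainfall ≈ 60.7 mm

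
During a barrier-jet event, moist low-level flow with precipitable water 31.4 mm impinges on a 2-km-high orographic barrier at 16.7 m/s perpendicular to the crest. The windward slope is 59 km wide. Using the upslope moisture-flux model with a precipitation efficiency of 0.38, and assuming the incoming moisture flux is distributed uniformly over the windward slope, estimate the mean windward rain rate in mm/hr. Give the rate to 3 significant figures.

R ≈ 12.2 mm/hr

Incoming column moisture flux per unit ridge length: F = V × PW = 16.7 × 31.4 = 524.38 mm·m/s.
Spread over the 59 km slope with efficiency ε = 0.38: R = ε·F/W = 0.38 × 524.38 / 59000 m = 3.377e-03 mm/s.
R = 3.377e-03 × 3600 = 12.2 mm/hr.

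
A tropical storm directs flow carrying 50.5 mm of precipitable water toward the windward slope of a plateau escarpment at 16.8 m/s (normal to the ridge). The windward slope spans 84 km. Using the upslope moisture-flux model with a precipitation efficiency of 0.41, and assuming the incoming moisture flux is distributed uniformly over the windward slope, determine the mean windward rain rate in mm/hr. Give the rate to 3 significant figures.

R ≈ 14.9 mm/hr

Incoming column moisture flux per unit ridge length: F = V × PW = 16.8 × 50.5 = 848.4 mm·m/s.
Spread over the 84 km slope with efficiency ε = 0.41: R = ε·F/W = 0.41 × 848.4 / 84000 m = 4.141e-03 mm/s.
R = 4.141e-03 × 3600 = 14.9 mm/hr.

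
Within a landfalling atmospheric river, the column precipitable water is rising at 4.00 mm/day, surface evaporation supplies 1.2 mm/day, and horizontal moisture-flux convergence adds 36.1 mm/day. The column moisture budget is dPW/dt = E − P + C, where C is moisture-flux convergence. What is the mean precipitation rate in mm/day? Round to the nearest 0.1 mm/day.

dPW/dt = +4.00 mm/day.
P = E + C − dPW/dt = 1.2 + (36.1) − (+4.00) = 33.3 mm/day.

P ≈ 33.3 mm/day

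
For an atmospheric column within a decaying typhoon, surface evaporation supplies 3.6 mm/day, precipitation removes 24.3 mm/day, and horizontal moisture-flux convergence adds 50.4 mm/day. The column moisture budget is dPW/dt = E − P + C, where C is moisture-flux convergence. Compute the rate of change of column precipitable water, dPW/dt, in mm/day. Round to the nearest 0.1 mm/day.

dPW/dt = E − P + C = 3.6 − 24.3 + (50.4) = 29.7 mm/day.

dPW/dt ≈ 29.7 mm/day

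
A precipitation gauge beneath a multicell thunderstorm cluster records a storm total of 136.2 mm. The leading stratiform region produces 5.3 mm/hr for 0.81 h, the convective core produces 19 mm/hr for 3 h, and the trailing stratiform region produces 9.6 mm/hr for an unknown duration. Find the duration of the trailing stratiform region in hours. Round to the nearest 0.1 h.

duration ≈ 7.8 h

Known phases: 5.3 × 0.81 + 19 × 3 = 4.293 + 57 = 61.293 mm.
Remaining depth = 136.2 − 61.293 = 74.907 mm.
Duration = 74.907 / 9.6 = 7.8 h.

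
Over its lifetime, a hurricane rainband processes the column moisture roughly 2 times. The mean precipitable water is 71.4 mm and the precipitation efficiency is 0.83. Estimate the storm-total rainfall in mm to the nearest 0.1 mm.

rainfall ≈ 118.5 mm

Each cycle deposits ε × PW = 0.83 × 71.4 = 59.262 mm.
Over 2 cycles: 2 × 59.262 = 118.5 mm.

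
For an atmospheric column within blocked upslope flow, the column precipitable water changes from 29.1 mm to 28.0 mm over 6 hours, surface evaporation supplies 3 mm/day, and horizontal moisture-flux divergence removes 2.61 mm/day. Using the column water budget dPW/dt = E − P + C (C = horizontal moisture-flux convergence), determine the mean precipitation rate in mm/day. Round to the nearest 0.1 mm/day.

P ≈ 4.8 mm/day

dPW/dt = (28.0 − 29.1) mm / (6/24 day) = -4.400 mm/day.
P = E + C − dPW/dt = 3 + (-2.61) − (-4.400) = 4.8 mm/day.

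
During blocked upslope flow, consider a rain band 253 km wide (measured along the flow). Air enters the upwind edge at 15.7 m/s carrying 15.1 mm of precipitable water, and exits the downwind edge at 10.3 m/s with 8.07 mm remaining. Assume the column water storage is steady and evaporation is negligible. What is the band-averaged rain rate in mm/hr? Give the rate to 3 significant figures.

R ≈ 2.19 mm/hr

Column moisture flux per unit crosswind length is F = V × PW.
Inflow: F_in = 15.7 × 15.1 = 237.07 mm·m/s
Outflow: F_out = 10.3 × 8.07 = 83.121 mm·m/s
Steady-state rate R = (F_in − F_out)/L = (237.07 − 83.121) / 253000 m = 6.085e-04 mm/s.
R = 6.085e-04 × 3600 = 2.19 mm/hr.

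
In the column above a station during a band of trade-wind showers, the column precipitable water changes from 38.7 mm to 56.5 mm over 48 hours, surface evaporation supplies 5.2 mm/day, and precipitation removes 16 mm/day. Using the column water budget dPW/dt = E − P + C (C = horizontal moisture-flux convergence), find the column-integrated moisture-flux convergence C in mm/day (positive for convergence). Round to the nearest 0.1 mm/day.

dPW/dt = (56.5 − 38.7) mm / (48/24 day) = +8.900 mm/day.
C = dPW/dt − E + P = (+8.900) − 5.2 + 16 = 19.7 mm/day.

C ≈ 19.7 mm/day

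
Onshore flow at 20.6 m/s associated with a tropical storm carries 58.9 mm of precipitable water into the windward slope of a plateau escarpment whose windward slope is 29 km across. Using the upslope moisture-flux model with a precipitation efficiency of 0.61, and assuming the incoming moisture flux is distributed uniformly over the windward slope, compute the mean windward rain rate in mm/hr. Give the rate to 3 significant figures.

R ≈ 91.9 mm/hr

Incoming column moisture flux per unit ridge length: F = V × PW = 20.6 × 58.9 = 1213.34 mm·m/s.
Spread over the 29 km slope with efficiency ε = 0.61: R = ε·F/W = 0.61 × 1213.34 / 29000 m = 2.552e-02 mm/s.
R = 2.552e-02 × 3600 = 91.9 mm/hr.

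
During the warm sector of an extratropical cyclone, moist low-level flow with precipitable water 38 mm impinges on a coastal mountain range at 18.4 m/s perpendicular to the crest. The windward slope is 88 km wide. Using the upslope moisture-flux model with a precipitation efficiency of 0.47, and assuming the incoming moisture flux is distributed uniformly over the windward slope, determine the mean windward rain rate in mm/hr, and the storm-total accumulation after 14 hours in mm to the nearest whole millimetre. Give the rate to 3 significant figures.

Incoming column moisture flux per unit ridge length: F = V × PW = 18.4 × 38 = 699.2 mm·m/s.
Spread over the 88 km slope with efficiency ε = 0.47: R = ε·F/W = 0.47 × 699.2 / 88000 m = 3.734e-03 mm/s.
R = 3.734e-03 × 3600 = 13.4 mm/hr.
Over 14 h: total = 13.4 × 14 = 187.6 ≈ 188 mm.

R ≈ 13.4 mm/hr; total ≈ 188 mm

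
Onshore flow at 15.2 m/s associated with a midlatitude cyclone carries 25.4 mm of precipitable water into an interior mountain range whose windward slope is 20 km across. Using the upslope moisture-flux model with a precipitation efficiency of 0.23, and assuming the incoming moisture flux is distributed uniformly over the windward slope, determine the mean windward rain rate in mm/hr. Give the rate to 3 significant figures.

Incoming column moisture flux per unit ridge length: F = V × PW = 15.2 × 25.4 = 386.08 mm·m/s.
Spread over the 20 km slope with efficiency ε = 0.23: R = ε·F/W = 0.23 × 386.08 / 20000 m = 4.440e-03 mm/s.
R = 4.440e-03 × 3600 = 16.0 mm/hr.

R ≈ 16.0 mm/hr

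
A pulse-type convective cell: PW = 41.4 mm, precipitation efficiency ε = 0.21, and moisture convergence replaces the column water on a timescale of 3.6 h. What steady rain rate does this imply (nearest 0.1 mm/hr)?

R ≈ 2.4 mm/hr

Each overturning extracts ε × PW = 0.21 × 41.4 = 8.694 mm.
Rate = ε·PW / τ = 8.694 / 3.6 h = 2.4 mm/hr.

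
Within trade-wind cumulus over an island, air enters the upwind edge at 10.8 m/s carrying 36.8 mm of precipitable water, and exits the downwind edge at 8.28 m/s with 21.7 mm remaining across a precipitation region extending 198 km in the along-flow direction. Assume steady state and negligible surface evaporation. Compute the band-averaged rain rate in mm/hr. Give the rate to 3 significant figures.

R ≈ 3.96 mm/hr

Column moisture flux per unit crosswind length is F = V × PW.
Inflow: F_in = 10.8 × 36.8 = 397.44 mm·m/s
Outflow: F_out = 8.28 × 21.7 = 179.676 mm·m/s
Steady-state rate R = (F_in − F_out)/L = (397.44 − 179.676) / 198000 m = 1.100e-03 mm/s.
R = 1.100e-03 × 3600 = 3.96 mm/hr.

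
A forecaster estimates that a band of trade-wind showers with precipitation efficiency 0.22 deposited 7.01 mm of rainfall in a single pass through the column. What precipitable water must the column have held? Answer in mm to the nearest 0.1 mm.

PW ≈ 31.9 mm

PW = rainfall / ε = 7.01 / 0.22 = 31.9 mm.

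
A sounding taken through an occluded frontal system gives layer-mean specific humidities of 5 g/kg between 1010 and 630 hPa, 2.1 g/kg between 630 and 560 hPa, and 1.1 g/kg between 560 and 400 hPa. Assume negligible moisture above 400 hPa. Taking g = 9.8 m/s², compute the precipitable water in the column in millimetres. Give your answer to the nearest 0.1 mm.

PW ≈ 22.7 mm

Precipitable water is the column-integrated vapour mass per unit area: PW = (1/g) Σ q̄ Δp, with q in kg/kg and Δp in Pa (1 kg/m² of water = 1 mm).
Layer 1010–630 hPa: Δp = 380 hPa = 38000 Pa, q̄ = 0.005 kg/kg → 0.005 × 38000 / 9.8 = 19.39 mm
Layer 630–560 hPa: Δp = 70 hPa = 7000 Pa, q̄ = 0.0021 kg/kg → 0.0021 × 7000 / 9.8 = 1.50 mm
Layer 560–400 hPa: Δp = 160 hPa = 16000 Pa, q̄ = 0.0011 kg/kg → 0.0011 × 16000 / 9.8 = 1.80 mm
PW = 19.39 + 1.50 + 1.80 = 22.69 ≈ 22.7 mm.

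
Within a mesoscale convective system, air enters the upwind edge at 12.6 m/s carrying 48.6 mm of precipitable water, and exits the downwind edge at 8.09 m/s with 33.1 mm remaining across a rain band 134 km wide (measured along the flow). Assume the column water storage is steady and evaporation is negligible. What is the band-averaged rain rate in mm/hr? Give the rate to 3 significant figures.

Column moisture flux per unit crosswind length is F = V × PW.
Inflow: F_in = 12.6 × 48.6 = 612.36 mm·m/s
Outflow: F_out = 8.09 × 33.1 = 267.779 mm·m/s
Steady-state rate R = (F_in − F_out)/L = (612.36 − 267.779) / 134000 m = 2.572e-03 mm/s.
R = 2.572e-03 × 3600 = 9.26 mm/hr.

R ≈ 9.26 mm/hr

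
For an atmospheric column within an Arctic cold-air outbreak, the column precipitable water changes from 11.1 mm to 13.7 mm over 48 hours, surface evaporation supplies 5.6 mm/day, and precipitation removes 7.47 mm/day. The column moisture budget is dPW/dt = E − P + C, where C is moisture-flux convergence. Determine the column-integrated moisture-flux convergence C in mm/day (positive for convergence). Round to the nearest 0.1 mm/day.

dPW/dt = (13.7 − 11.1) mm / (48/24 day) = +1.300 mm/day.
C = dPW/dt − E + P = (+1.300) − 5.6 + 7.47 = 3.2 mm/day.

C ≈ 3.2 mm/day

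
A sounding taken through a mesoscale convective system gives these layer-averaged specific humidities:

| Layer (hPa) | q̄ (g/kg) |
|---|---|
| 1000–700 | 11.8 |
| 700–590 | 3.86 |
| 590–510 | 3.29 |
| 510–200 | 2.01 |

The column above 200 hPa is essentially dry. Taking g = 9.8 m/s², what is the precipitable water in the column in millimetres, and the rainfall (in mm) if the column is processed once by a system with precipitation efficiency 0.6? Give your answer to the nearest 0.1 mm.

PW ≈ 49.5 mm; rainfall ≈ 29.7 mm

Precipitable water is the column-integrated vapour mass per unit area: PW = (1/g) Σ q̄ Δp, with q in kg/kg and Δp in Pa (1 kg/m² of water = 1 mm).
Layer 1000–700 hPa: Δp = 300 hPa = 30000 Pa, q̄ = 0.0118 kg/kg → 0.0118 × 30000 / 9.8 = 36.12 mm
Layer 700–590 hPa: Δp = 110 hPa = 11000 Pa, q̄ = 0.00386 kg/kg → 0.00386 × 11000 / 9.8 = 4.33 mm
Layer 590–510 hPa: Δp = 80 hPa = 8000 Pa, q̄ = 0.00329 kg/kg → 0.00329 × 8000 / 9.8 = 2.69 mm
Layer 510–200 hPa: Δp = 310 hPa = 31000 Pa, q̄ = 0.00201 kg/kg → 0.00201 × 31000 / 9.8 = 6.36 mm
PW = 36.12 + 4.33 + 2.69 + 6.36 = 49.50 ≈ 49.5 mm.
Rainfall = ε × PW = 0.6 × 49.5 = 29.7 mm.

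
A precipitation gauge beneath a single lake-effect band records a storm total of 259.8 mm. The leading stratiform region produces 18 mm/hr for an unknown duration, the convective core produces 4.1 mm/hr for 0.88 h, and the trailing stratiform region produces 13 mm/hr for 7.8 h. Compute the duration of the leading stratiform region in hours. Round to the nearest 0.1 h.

duration ≈ 8.6 h

Known phases: 4.1 × 0.88 + 13 × 7.8 = 3.608 + 101.4 = 105.008 mm.
Remaining depth = 259.8 − 105.008 = 154.792 mm.
Duration = 154.792 / 18 = 8.6 h.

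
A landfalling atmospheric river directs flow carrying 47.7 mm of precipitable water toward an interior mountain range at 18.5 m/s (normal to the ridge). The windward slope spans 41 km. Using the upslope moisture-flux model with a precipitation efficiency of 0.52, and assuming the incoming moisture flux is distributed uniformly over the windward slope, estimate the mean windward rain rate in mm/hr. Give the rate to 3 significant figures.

Incoming column moisture flux per unit ridge length: F = V × PW = 18.5 × 47.7 = 882.45 mm·m/s.
Spread over the 41 km slope with efficiency ε = 0.52: R = ε·F/W = 0.52 × 882.45 / 41000 m = 1.119e-02 mm/s.
R = 1.119e-02 × 3600 = 40.3 mm/hr.

R ≈ 40.3 mm/hr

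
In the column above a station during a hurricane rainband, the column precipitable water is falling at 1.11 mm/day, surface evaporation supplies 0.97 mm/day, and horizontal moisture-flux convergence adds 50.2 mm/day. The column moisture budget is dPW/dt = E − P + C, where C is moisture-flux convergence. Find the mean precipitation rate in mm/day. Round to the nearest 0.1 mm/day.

P ≈ 52.3 mm/day

dPW/dt = -1.11 mm/day.
P = E + C − dPW/dt = 0.97 + (50.2) − (-1.11) = 52.3 mm/day.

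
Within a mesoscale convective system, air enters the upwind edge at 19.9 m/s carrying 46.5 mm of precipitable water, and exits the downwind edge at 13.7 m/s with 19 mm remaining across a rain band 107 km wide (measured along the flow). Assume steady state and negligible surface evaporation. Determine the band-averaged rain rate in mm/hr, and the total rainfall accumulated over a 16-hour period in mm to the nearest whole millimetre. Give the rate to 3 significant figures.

Column moisture flux per unit crosswind length is F = V × PW.
Inflow: F_in = 19.9 × 46.5 = 925.35 mm·m/s
Outflow: F_out = 13.7 × 19 = 260.3 mm·m/s
Steady-state rate R = (F_in − F_out)/L = (925.35 − 260.3) / 107000 m = 6.215e-03 mm/s.
R = 6.215e-03 × 3600 = 22.4 mm/hr.
Over 16 h: total = 22.4 × 16 = 358.4 ≈ 358 mm.

R ≈ 22.4 mm/hr; total ≈ 358 mm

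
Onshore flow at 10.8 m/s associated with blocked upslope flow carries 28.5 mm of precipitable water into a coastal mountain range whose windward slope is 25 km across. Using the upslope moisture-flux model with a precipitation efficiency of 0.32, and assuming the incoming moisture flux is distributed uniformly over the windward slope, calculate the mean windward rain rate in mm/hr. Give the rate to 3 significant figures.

Incoming column moisture flux per unit ridge length: F = V × PW = 10.8 × 28.5 = 307.8 mm·m/s.
Spread over the 25 km slope with efficiency ε = 0.32: R = ε·F/W = 0.32 × 307.8 / 25000 m = 3.940e-03 mm/s.
R = 3.940e-03 × 3600 = 14.2 mm/hr.

R ≈ 14.2 mm/hr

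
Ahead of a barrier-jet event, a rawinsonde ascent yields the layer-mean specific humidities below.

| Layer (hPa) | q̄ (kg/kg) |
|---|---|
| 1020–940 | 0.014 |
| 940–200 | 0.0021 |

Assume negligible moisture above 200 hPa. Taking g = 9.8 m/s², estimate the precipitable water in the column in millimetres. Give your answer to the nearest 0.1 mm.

Precipitable water is the column-integrated vapour mass per unit area: PW = (1/g) Σ q̄ Δp, with q in kg/kg and Δp in Pa (1 kg/m² of water = 1 mm).
Layer 1020–940 hPa: Δp = 80 hPa = 8000 Pa, q̄ = 0.014 kg/kg → 0.014 × 8000 / 9.8 = 11.43 mm
Layer 940–200 hPa: Δp = 740 hPa = 74000 Pa, q̄ = 0.0021 kg/kg → 0.0021 × 74000 / 9.8 = 15.86 mm
PW = 11.43 + 15.86 = 27.29 ≈ 27.3 mm.

PW ≈ 27.3 mm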